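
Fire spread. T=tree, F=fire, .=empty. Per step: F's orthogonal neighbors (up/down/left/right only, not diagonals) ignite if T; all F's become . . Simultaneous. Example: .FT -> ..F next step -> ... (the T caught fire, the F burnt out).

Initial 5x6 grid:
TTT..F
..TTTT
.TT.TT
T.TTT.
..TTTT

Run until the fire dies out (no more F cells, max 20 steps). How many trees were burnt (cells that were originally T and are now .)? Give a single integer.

Answer: 18

Derivation:
Step 1: +1 fires, +1 burnt (F count now 1)
Step 2: +2 fires, +1 burnt (F count now 2)
Step 3: +2 fires, +2 burnt (F count now 2)
Step 4: +2 fires, +2 burnt (F count now 2)
Step 5: +4 fires, +2 burnt (F count now 4)
Step 6: +5 fires, +4 burnt (F count now 5)
Step 7: +2 fires, +5 burnt (F count now 2)
Step 8: +0 fires, +2 burnt (F count now 0)
Fire out after step 8
Initially T: 19, now '.': 29
Total burnt (originally-T cells now '.'): 18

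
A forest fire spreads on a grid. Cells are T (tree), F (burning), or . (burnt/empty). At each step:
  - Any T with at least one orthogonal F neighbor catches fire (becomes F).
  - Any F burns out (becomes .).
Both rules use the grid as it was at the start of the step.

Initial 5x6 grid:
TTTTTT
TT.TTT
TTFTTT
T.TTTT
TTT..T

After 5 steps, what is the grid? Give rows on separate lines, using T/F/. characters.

Step 1: 3 trees catch fire, 1 burn out
  TTTTTT
  TT.TTT
  TF.FTT
  T.FTTT
  TTT..T
Step 2: 6 trees catch fire, 3 burn out
  TTTTTT
  TF.FTT
  F...FT
  T..FTT
  TTF..T
Step 3: 8 trees catch fire, 6 burn out
  TFTFTT
  F...FT
  .....F
  F...FT
  TF...T
Step 4: 6 trees catch fire, 8 burn out
  F.F.FT
  .....F
  ......
  .....F
  F....T
Step 5: 2 trees catch fire, 6 burn out
  .....F
  ......
  ......
  ......
  .....F

.....F
......
......
......
.....F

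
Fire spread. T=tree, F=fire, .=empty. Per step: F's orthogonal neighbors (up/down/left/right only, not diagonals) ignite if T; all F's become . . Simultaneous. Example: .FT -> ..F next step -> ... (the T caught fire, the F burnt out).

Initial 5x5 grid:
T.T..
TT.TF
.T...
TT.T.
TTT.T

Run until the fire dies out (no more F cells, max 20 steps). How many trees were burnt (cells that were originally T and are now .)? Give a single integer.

Step 1: +1 fires, +1 burnt (F count now 1)
Step 2: +0 fires, +1 burnt (F count now 0)
Fire out after step 2
Initially T: 13, now '.': 13
Total burnt (originally-T cells now '.'): 1

Answer: 1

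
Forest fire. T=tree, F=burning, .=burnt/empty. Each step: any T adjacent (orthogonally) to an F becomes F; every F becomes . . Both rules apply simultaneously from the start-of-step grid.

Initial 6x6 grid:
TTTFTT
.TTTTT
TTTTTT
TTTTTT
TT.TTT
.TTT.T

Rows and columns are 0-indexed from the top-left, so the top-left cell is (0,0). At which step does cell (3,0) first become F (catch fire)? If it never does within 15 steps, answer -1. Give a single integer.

Step 1: cell (3,0)='T' (+3 fires, +1 burnt)
Step 2: cell (3,0)='T' (+5 fires, +3 burnt)
Step 3: cell (3,0)='T' (+6 fires, +5 burnt)
Step 4: cell (3,0)='T' (+5 fires, +6 burnt)
Step 5: cell (3,0)='T' (+5 fires, +5 burnt)
Step 6: cell (3,0)='F' (+4 fires, +5 burnt)
  -> target ignites at step 6
Step 7: cell (3,0)='.' (+3 fires, +4 burnt)
Step 8: cell (3,0)='.' (+0 fires, +3 burnt)
  fire out at step 8

6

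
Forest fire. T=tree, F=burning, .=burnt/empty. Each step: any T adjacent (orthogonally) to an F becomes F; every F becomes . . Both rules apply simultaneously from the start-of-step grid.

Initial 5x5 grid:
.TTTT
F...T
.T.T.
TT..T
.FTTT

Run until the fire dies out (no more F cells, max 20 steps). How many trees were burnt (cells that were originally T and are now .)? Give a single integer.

Answer: 7

Derivation:
Step 1: +2 fires, +2 burnt (F count now 2)
Step 2: +3 fires, +2 burnt (F count now 3)
Step 3: +1 fires, +3 burnt (F count now 1)
Step 4: +1 fires, +1 burnt (F count now 1)
Step 5: +0 fires, +1 burnt (F count now 0)
Fire out after step 5
Initially T: 13, now '.': 19
Total burnt (originally-T cells now '.'): 7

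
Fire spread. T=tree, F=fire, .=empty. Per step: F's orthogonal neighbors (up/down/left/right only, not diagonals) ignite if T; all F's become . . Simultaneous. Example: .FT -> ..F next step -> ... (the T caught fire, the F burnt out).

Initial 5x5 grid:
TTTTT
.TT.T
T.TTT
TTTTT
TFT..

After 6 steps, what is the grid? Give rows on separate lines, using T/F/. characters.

Step 1: 3 trees catch fire, 1 burn out
  TTTTT
  .TT.T
  T.TTT
  TFTTT
  F.F..
Step 2: 2 trees catch fire, 3 burn out
  TTTTT
  .TT.T
  T.TTT
  F.FTT
  .....
Step 3: 3 trees catch fire, 2 burn out
  TTTTT
  .TT.T
  F.FTT
  ...FT
  .....
Step 4: 3 trees catch fire, 3 burn out
  TTTTT
  .TF.T
  ...FT
  ....F
  .....
Step 5: 3 trees catch fire, 3 burn out
  TTFTT
  .F..T
  ....F
  .....
  .....
Step 6: 3 trees catch fire, 3 burn out
  TF.FT
  ....F
  .....
  .....
  .....

TF.FT
....F
.....
.....
.....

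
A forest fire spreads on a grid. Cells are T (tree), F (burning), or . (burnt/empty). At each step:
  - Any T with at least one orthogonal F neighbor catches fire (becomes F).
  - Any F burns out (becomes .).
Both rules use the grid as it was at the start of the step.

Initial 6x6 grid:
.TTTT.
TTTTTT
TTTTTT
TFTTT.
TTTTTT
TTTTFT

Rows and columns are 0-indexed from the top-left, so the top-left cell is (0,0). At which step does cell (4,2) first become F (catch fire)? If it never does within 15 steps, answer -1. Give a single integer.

Step 1: cell (4,2)='T' (+7 fires, +2 burnt)
Step 2: cell (4,2)='F' (+11 fires, +7 burnt)
  -> target ignites at step 2
Step 3: cell (4,2)='.' (+6 fires, +11 burnt)
Step 4: cell (4,2)='.' (+4 fires, +6 burnt)
Step 5: cell (4,2)='.' (+3 fires, +4 burnt)
Step 6: cell (4,2)='.' (+0 fires, +3 burnt)
  fire out at step 6

2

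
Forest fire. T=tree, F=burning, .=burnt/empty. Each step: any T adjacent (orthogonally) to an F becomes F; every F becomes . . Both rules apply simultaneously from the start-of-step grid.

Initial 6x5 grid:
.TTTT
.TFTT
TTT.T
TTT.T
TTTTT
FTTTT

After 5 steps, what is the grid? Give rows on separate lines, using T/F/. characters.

Step 1: 6 trees catch fire, 2 burn out
  .TFTT
  .F.FT
  TTF.T
  TTT.T
  FTTTT
  .FTTT
Step 2: 8 trees catch fire, 6 burn out
  .F.FT
  ....F
  TF..T
  FTF.T
  .FTTT
  ..FTT
Step 3: 6 trees catch fire, 8 burn out
  ....F
  .....
  F...F
  .F..T
  ..FTT
  ...FT
Step 4: 3 trees catch fire, 6 burn out
  .....
  .....
  .....
  ....F
  ...FT
  ....F
Step 5: 1 trees catch fire, 3 burn out
  .....
  .....
  .....
  .....
  ....F
  .....

.....
.....
.....
.....
....F
.....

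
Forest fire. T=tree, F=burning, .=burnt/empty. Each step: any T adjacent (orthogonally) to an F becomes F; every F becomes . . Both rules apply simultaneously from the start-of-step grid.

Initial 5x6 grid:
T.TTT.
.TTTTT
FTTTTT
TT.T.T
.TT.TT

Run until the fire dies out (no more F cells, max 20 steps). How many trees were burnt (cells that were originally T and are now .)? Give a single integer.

Answer: 21

Derivation:
Step 1: +2 fires, +1 burnt (F count now 2)
Step 2: +3 fires, +2 burnt (F count now 3)
Step 3: +3 fires, +3 burnt (F count now 3)
Step 4: +5 fires, +3 burnt (F count now 5)
Step 5: +3 fires, +5 burnt (F count now 3)
Step 6: +3 fires, +3 burnt (F count now 3)
Step 7: +1 fires, +3 burnt (F count now 1)
Step 8: +1 fires, +1 burnt (F count now 1)
Step 9: +0 fires, +1 burnt (F count now 0)
Fire out after step 9
Initially T: 22, now '.': 29
Total burnt (originally-T cells now '.'): 21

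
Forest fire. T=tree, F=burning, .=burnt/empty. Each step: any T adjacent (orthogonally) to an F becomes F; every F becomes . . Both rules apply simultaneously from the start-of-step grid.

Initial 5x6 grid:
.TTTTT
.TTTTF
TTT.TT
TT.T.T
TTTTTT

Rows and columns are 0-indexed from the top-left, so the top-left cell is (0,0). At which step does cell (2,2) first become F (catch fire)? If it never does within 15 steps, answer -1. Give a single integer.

Step 1: cell (2,2)='T' (+3 fires, +1 burnt)
Step 2: cell (2,2)='T' (+4 fires, +3 burnt)
Step 3: cell (2,2)='T' (+3 fires, +4 burnt)
Step 4: cell (2,2)='F' (+4 fires, +3 burnt)
  -> target ignites at step 4
Step 5: cell (2,2)='.' (+3 fires, +4 burnt)
Step 6: cell (2,2)='.' (+4 fires, +3 burnt)
Step 7: cell (2,2)='.' (+2 fires, +4 burnt)
Step 8: cell (2,2)='.' (+1 fires, +2 burnt)
Step 9: cell (2,2)='.' (+0 fires, +1 burnt)
  fire out at step 9

4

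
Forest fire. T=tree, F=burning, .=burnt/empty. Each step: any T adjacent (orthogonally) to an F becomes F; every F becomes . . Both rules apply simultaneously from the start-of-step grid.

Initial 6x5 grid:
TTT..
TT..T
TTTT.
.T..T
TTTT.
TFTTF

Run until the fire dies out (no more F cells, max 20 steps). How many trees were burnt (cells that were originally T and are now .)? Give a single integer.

Answer: 17

Derivation:
Step 1: +4 fires, +2 burnt (F count now 4)
Step 2: +4 fires, +4 burnt (F count now 4)
Step 3: +1 fires, +4 burnt (F count now 1)
Step 4: +3 fires, +1 burnt (F count now 3)
Step 5: +3 fires, +3 burnt (F count now 3)
Step 6: +2 fires, +3 burnt (F count now 2)
Step 7: +0 fires, +2 burnt (F count now 0)
Fire out after step 7
Initially T: 19, now '.': 28
Total burnt (originally-T cells now '.'): 17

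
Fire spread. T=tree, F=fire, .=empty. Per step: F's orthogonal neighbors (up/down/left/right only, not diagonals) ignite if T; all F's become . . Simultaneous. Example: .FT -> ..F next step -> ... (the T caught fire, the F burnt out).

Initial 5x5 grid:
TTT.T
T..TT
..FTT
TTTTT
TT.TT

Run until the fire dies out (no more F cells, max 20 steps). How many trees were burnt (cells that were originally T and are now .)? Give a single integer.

Step 1: +2 fires, +1 burnt (F count now 2)
Step 2: +4 fires, +2 burnt (F count now 4)
Step 3: +5 fires, +4 burnt (F count now 5)
Step 4: +3 fires, +5 burnt (F count now 3)
Step 5: +0 fires, +3 burnt (F count now 0)
Fire out after step 5
Initially T: 18, now '.': 21
Total burnt (originally-T cells now '.'): 14

Answer: 14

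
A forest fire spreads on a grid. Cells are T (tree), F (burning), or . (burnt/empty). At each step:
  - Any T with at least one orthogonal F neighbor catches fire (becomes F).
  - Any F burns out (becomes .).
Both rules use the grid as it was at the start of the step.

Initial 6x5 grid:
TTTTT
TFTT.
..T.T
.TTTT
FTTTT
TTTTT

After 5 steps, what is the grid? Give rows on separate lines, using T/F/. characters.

Step 1: 5 trees catch fire, 2 burn out
  TFTTT
  F.FT.
  ..T.T
  .TTTT
  .FTTT
  FTTTT
Step 2: 7 trees catch fire, 5 burn out
  F.FTT
  ...F.
  ..F.T
  .FTTT
  ..FTT
  .FTTT
Step 3: 4 trees catch fire, 7 burn out
  ...FT
  .....
  ....T
  ..FTT
  ...FT
  ..FTT
Step 4: 4 trees catch fire, 4 burn out
  ....F
  .....
  ....T
  ...FT
  ....F
  ...FT
Step 5: 2 trees catch fire, 4 burn out
  .....
  .....
  ....T
  ....F
  .....
  ....F

.....
.....
....T
....F
.....
....F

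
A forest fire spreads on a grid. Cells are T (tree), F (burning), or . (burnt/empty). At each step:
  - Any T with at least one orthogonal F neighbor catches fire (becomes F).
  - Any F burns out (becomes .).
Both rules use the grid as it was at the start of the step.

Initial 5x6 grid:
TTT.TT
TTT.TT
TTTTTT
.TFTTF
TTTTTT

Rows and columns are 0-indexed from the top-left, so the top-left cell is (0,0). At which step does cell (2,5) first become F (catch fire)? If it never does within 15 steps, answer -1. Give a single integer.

Step 1: cell (2,5)='F' (+7 fires, +2 burnt)
  -> target ignites at step 1
Step 2: cell (2,5)='.' (+8 fires, +7 burnt)
Step 3: cell (2,5)='.' (+6 fires, +8 burnt)
Step 4: cell (2,5)='.' (+3 fires, +6 burnt)
Step 5: cell (2,5)='.' (+1 fires, +3 burnt)
Step 6: cell (2,5)='.' (+0 fires, +1 burnt)
  fire out at step 6

1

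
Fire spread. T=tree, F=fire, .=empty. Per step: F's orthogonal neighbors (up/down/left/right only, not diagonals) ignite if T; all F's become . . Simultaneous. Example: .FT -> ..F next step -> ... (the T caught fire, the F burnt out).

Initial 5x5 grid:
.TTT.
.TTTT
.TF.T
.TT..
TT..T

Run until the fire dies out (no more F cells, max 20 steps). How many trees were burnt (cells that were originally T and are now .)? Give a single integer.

Answer: 13

Derivation:
Step 1: +3 fires, +1 burnt (F count now 3)
Step 2: +4 fires, +3 burnt (F count now 4)
Step 3: +4 fires, +4 burnt (F count now 4)
Step 4: +2 fires, +4 burnt (F count now 2)
Step 5: +0 fires, +2 burnt (F count now 0)
Fire out after step 5
Initially T: 14, now '.': 24
Total burnt (originally-T cells now '.'): 13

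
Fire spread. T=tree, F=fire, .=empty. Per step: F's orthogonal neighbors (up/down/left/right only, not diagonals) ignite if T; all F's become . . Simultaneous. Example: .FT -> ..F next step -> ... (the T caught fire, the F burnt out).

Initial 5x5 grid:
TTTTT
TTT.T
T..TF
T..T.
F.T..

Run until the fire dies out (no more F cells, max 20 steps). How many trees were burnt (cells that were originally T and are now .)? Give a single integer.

Answer: 13

Derivation:
Step 1: +3 fires, +2 burnt (F count now 3)
Step 2: +3 fires, +3 burnt (F count now 3)
Step 3: +2 fires, +3 burnt (F count now 2)
Step 4: +3 fires, +2 burnt (F count now 3)
Step 5: +2 fires, +3 burnt (F count now 2)
Step 6: +0 fires, +2 burnt (F count now 0)
Fire out after step 6
Initially T: 14, now '.': 24
Total burnt (originally-T cells now '.'): 13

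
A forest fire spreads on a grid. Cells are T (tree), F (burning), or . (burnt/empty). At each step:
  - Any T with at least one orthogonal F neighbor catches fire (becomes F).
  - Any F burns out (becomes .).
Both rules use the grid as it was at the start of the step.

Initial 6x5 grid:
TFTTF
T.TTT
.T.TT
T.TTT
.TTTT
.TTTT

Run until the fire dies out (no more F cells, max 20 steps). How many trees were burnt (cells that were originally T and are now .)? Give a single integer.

Step 1: +4 fires, +2 burnt (F count now 4)
Step 2: +4 fires, +4 burnt (F count now 4)
Step 3: +2 fires, +4 burnt (F count now 2)
Step 4: +2 fires, +2 burnt (F count now 2)
Step 5: +3 fires, +2 burnt (F count now 3)
Step 6: +2 fires, +3 burnt (F count now 2)
Step 7: +2 fires, +2 burnt (F count now 2)
Step 8: +1 fires, +2 burnt (F count now 1)
Step 9: +0 fires, +1 burnt (F count now 0)
Fire out after step 9
Initially T: 22, now '.': 28
Total burnt (originally-T cells now '.'): 20

Answer: 20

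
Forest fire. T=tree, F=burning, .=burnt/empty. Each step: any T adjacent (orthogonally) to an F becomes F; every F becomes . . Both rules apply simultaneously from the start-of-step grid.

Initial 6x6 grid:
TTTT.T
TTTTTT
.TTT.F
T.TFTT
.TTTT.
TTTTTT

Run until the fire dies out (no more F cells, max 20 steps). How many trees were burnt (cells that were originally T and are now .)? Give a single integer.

Step 1: +6 fires, +2 burnt (F count now 6)
Step 2: +7 fires, +6 burnt (F count now 7)
Step 3: +6 fires, +7 burnt (F count now 6)
Step 4: +4 fires, +6 burnt (F count now 4)
Step 5: +3 fires, +4 burnt (F count now 3)
Step 6: +1 fires, +3 burnt (F count now 1)
Step 7: +0 fires, +1 burnt (F count now 0)
Fire out after step 7
Initially T: 28, now '.': 35
Total burnt (originally-T cells now '.'): 27

Answer: 27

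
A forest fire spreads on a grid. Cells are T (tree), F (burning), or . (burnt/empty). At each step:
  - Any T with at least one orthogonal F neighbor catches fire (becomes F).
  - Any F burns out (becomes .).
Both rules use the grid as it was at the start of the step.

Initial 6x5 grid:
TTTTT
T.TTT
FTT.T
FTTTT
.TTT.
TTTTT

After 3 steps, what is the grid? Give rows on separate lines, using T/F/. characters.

Step 1: 3 trees catch fire, 2 burn out
  TTTTT
  F.TTT
  .FT.T
  .FTTT
  .TTT.
  TTTTT
Step 2: 4 trees catch fire, 3 burn out
  FTTTT
  ..TTT
  ..F.T
  ..FTT
  .FTT.
  TTTTT
Step 3: 5 trees catch fire, 4 burn out
  .FTTT
  ..FTT
  ....T
  ...FT
  ..FT.
  TFTTT

.FTTT
..FTT
....T
...FT
..FT.
TFTTT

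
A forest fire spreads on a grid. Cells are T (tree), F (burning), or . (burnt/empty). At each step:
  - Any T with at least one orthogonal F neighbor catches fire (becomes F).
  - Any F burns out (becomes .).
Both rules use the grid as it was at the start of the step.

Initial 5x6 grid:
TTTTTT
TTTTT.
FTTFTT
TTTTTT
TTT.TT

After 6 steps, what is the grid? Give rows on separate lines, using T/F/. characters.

Step 1: 7 trees catch fire, 2 burn out
  TTTTTT
  FTTFT.
  .FF.FT
  FTTFTT
  TTT.TT
Step 2: 10 trees catch fire, 7 burn out
  FTTFTT
  .FF.F.
  .....F
  .FF.FT
  FTT.TT
Step 3: 7 trees catch fire, 10 burn out
  .FF.FT
  ......
  ......
  .....F
  .FF.FT
Step 4: 2 trees catch fire, 7 burn out
  .....F
  ......
  ......
  ......
  .....F
Step 5: 0 trees catch fire, 2 burn out
  ......
  ......
  ......
  ......
  ......
Step 6: 0 trees catch fire, 0 burn out
  ......
  ......
  ......
  ......
  ......

......
......
......
......
......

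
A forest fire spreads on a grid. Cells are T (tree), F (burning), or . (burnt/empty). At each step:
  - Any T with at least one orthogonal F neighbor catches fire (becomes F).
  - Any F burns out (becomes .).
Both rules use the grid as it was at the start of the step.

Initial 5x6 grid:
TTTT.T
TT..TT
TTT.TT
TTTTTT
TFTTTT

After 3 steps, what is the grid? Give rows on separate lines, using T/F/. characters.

Step 1: 3 trees catch fire, 1 burn out
  TTTT.T
  TT..TT
  TTT.TT
  TFTTTT
  F.FTTT
Step 2: 4 trees catch fire, 3 burn out
  TTTT.T
  TT..TT
  TFT.TT
  F.FTTT
  ...FTT
Step 3: 5 trees catch fire, 4 burn out
  TTTT.T
  TF..TT
  F.F.TT
  ...FTT
  ....FT

TTTT.T
TF..TT
F.F.TT
...FTT
....FT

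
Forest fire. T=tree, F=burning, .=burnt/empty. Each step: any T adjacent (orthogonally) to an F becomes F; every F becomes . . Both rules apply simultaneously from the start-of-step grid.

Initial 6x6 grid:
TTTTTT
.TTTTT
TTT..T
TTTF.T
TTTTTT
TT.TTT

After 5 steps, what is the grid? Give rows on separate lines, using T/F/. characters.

Step 1: 2 trees catch fire, 1 burn out
  TTTTTT
  .TTTTT
  TTT..T
  TTF..T
  TTTFTT
  TT.TTT
Step 2: 5 trees catch fire, 2 burn out
  TTTTTT
  .TTTTT
  TTF..T
  TF...T
  TTF.FT
  TT.FTT
Step 3: 6 trees catch fire, 5 burn out
  TTTTTT
  .TFTTT
  TF...T
  F....T
  TF...F
  TT..FT
Step 4: 8 trees catch fire, 6 burn out
  TTFTTT
  .F.FTT
  F....T
  .....F
  F.....
  TF...F
Step 5: 5 trees catch fire, 8 burn out
  TF.FTT
  ....FT
  .....F
  ......
  ......
  F.....

TF.FTT
....FT
.....F
......
......
F.....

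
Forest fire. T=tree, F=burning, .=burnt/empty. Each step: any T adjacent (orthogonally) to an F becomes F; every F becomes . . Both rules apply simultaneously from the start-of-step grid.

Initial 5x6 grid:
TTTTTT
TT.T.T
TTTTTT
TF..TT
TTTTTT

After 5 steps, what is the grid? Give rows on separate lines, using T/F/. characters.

Step 1: 3 trees catch fire, 1 burn out
  TTTTTT
  TT.T.T
  TFTTTT
  F...TT
  TFTTTT
Step 2: 5 trees catch fire, 3 burn out
  TTTTTT
  TF.T.T
  F.FTTT
  ....TT
  F.FTTT
Step 3: 4 trees catch fire, 5 burn out
  TFTTTT
  F..T.T
  ...FTT
  ....TT
  ...FTT
Step 4: 5 trees catch fire, 4 burn out
  F.FTTT
  ...F.T
  ....FT
  ....TT
  ....FT
Step 5: 4 trees catch fire, 5 burn out
  ...FTT
  .....T
  .....F
  ....FT
  .....F

...FTT
.....T
.....F
....FT
.....F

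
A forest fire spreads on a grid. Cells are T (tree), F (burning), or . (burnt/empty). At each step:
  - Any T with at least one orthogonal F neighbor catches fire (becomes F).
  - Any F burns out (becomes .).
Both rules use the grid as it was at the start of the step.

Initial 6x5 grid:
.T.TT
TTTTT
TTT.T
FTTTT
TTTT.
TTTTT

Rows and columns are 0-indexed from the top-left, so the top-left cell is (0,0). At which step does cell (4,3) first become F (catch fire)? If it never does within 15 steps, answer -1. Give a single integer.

Step 1: cell (4,3)='T' (+3 fires, +1 burnt)
Step 2: cell (4,3)='T' (+5 fires, +3 burnt)
Step 3: cell (4,3)='T' (+5 fires, +5 burnt)
Step 4: cell (4,3)='F' (+5 fires, +5 burnt)
  -> target ignites at step 4
Step 5: cell (4,3)='.' (+3 fires, +5 burnt)
Step 6: cell (4,3)='.' (+3 fires, +3 burnt)
Step 7: cell (4,3)='.' (+1 fires, +3 burnt)
Step 8: cell (4,3)='.' (+0 fires, +1 burnt)
  fire out at step 8

4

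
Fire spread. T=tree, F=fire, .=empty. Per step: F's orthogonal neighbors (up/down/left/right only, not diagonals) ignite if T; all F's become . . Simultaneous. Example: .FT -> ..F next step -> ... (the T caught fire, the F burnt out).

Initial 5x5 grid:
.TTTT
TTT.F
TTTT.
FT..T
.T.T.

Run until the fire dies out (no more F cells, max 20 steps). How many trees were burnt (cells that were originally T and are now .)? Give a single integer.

Step 1: +3 fires, +2 burnt (F count now 3)
Step 2: +4 fires, +3 burnt (F count now 4)
Step 3: +3 fires, +4 burnt (F count now 3)
Step 4: +3 fires, +3 burnt (F count now 3)
Step 5: +0 fires, +3 burnt (F count now 0)
Fire out after step 5
Initially T: 15, now '.': 23
Total burnt (originally-T cells now '.'): 13

Answer: 13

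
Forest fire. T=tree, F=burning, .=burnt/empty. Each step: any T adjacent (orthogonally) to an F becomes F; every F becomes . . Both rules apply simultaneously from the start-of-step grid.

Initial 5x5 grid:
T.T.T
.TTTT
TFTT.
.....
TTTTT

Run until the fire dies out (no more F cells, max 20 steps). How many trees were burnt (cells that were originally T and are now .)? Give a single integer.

Answer: 9

Derivation:
Step 1: +3 fires, +1 burnt (F count now 3)
Step 2: +2 fires, +3 burnt (F count now 2)
Step 3: +2 fires, +2 burnt (F count now 2)
Step 4: +1 fires, +2 burnt (F count now 1)
Step 5: +1 fires, +1 burnt (F count now 1)
Step 6: +0 fires, +1 burnt (F count now 0)
Fire out after step 6
Initially T: 15, now '.': 19
Total burnt (originally-T cells now '.'): 9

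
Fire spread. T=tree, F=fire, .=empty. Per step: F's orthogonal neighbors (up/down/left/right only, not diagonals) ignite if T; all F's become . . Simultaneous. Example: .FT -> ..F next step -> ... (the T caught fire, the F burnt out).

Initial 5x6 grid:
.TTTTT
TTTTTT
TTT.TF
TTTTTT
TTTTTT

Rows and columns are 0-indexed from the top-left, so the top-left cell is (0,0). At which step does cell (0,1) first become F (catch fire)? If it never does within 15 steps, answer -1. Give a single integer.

Step 1: cell (0,1)='T' (+3 fires, +1 burnt)
Step 2: cell (0,1)='T' (+4 fires, +3 burnt)
Step 3: cell (0,1)='T' (+4 fires, +4 burnt)
Step 4: cell (0,1)='T' (+4 fires, +4 burnt)
Step 5: cell (0,1)='T' (+5 fires, +4 burnt)
Step 6: cell (0,1)='F' (+5 fires, +5 burnt)
  -> target ignites at step 6
Step 7: cell (0,1)='.' (+2 fires, +5 burnt)
Step 8: cell (0,1)='.' (+0 fires, +2 burnt)
  fire out at step 8

6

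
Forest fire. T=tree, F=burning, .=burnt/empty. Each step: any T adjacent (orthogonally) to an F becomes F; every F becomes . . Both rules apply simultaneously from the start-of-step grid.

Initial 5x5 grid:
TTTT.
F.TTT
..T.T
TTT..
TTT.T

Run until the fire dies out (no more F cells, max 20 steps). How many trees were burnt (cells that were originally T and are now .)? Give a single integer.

Answer: 15

Derivation:
Step 1: +1 fires, +1 burnt (F count now 1)
Step 2: +1 fires, +1 burnt (F count now 1)
Step 3: +1 fires, +1 burnt (F count now 1)
Step 4: +2 fires, +1 burnt (F count now 2)
Step 5: +2 fires, +2 burnt (F count now 2)
Step 6: +2 fires, +2 burnt (F count now 2)
Step 7: +3 fires, +2 burnt (F count now 3)
Step 8: +2 fires, +3 burnt (F count now 2)
Step 9: +1 fires, +2 burnt (F count now 1)
Step 10: +0 fires, +1 burnt (F count now 0)
Fire out after step 10
Initially T: 16, now '.': 24
Total burnt (originally-T cells now '.'): 15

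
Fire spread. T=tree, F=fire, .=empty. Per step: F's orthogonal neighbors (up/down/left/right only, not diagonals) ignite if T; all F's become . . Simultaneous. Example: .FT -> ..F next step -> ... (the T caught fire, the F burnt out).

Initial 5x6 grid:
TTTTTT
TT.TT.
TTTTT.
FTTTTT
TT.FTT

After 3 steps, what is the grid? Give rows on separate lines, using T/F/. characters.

Step 1: 5 trees catch fire, 2 burn out
  TTTTTT
  TT.TT.
  FTTTT.
  .FTFTT
  FT..FT
Step 2: 7 trees catch fire, 5 burn out
  TTTTTT
  FT.TT.
  .FTFT.
  ..F.FT
  .F...F
Step 3: 6 trees catch fire, 7 burn out
  FTTTTT
  .F.FT.
  ..F.F.
  .....F
  ......

FTTTTT
.F.FT.
..F.F.
.....F
......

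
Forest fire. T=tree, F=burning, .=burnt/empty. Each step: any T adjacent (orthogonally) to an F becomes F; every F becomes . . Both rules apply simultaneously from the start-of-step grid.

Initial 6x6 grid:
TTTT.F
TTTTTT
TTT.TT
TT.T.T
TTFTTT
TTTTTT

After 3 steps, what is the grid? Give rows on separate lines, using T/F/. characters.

Step 1: 4 trees catch fire, 2 burn out
  TTTT..
  TTTTTF
  TTT.TT
  TT.T.T
  TF.FTT
  TTFTTT
Step 2: 8 trees catch fire, 4 burn out
  TTTT..
  TTTTF.
  TTT.TF
  TF.F.T
  F...FT
  TF.FTT
Step 3: 8 trees catch fire, 8 burn out
  TTTT..
  TTTF..
  TFT.F.
  F....F
  .....F
  F...FT

TTTT..
TTTF..
TFT.F.
F....F
.....F
F...FT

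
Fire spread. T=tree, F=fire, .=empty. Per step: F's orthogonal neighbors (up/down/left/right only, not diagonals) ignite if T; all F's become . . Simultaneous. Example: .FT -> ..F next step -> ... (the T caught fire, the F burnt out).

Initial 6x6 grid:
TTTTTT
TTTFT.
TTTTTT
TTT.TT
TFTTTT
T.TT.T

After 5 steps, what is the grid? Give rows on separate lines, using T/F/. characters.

Step 1: 7 trees catch fire, 2 burn out
  TTTFTT
  TTF.F.
  TTTFTT
  TFT.TT
  F.FTTT
  T.TT.T
Step 2: 11 trees catch fire, 7 burn out
  TTF.FT
  TF....
  TFF.FT
  F.F.TT
  ...FTT
  F.FT.T
Step 3: 8 trees catch fire, 11 burn out
  TF...F
  F.....
  F....F
  ....FT
  ....FT
  ...F.T
Step 4: 3 trees catch fire, 8 burn out
  F.....
  ......
  ......
  .....F
  .....F
  .....T
Step 5: 1 trees catch fire, 3 burn out
  ......
  ......
  ......
  ......
  ......
  .....F

......
......
......
......
......
.....F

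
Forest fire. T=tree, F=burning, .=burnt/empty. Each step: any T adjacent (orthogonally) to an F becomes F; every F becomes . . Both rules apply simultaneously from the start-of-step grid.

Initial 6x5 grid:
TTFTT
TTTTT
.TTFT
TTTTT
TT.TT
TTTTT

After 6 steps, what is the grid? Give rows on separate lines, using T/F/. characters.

Step 1: 7 trees catch fire, 2 burn out
  TF.FT
  TTFFT
  .TF.F
  TTTFT
  TT.TT
  TTTTT
Step 2: 8 trees catch fire, 7 burn out
  F...F
  TF..F
  .F...
  TTF.F
  TT.FT
  TTTTT
Step 3: 4 trees catch fire, 8 burn out
  .....
  F....
  .....
  TF...
  TT..F
  TTTFT
Step 4: 4 trees catch fire, 4 burn out
  .....
  .....
  .....
  F....
  TF...
  TTF.F
Step 5: 2 trees catch fire, 4 burn out
  .....
  .....
  .....
  .....
  F....
  TF...
Step 6: 1 trees catch fire, 2 burn out
  .....
  .....
  .....
  .....
  .....
  F....

.....
.....
.....
.....
.....
F....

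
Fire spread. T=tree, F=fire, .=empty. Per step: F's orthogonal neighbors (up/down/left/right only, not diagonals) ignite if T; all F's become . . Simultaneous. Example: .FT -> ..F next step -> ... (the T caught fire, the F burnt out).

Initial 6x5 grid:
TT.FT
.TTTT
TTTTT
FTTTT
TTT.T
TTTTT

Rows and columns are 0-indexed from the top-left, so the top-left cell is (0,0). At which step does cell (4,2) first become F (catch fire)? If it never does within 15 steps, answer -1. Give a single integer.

Step 1: cell (4,2)='T' (+5 fires, +2 burnt)
Step 2: cell (4,2)='T' (+7 fires, +5 burnt)
Step 3: cell (4,2)='F' (+6 fires, +7 burnt)
  -> target ignites at step 3
Step 4: cell (4,2)='.' (+3 fires, +6 burnt)
Step 5: cell (4,2)='.' (+3 fires, +3 burnt)
Step 6: cell (4,2)='.' (+1 fires, +3 burnt)
Step 7: cell (4,2)='.' (+0 fires, +1 burnt)
  fire out at step 7

3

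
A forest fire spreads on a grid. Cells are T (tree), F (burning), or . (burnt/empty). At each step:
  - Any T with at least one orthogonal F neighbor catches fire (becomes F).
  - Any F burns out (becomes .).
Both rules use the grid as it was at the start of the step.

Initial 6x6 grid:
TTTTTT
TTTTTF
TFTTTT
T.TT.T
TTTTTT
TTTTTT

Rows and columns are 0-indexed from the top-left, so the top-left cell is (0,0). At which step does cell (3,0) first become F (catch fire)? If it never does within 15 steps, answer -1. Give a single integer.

Step 1: cell (3,0)='T' (+6 fires, +2 burnt)
Step 2: cell (3,0)='F' (+10 fires, +6 burnt)
  -> target ignites at step 2
Step 3: cell (3,0)='.' (+7 fires, +10 burnt)
Step 4: cell (3,0)='.' (+6 fires, +7 burnt)
Step 5: cell (3,0)='.' (+3 fires, +6 burnt)
Step 6: cell (3,0)='.' (+0 fires, +3 burnt)
  fire out at step 6

2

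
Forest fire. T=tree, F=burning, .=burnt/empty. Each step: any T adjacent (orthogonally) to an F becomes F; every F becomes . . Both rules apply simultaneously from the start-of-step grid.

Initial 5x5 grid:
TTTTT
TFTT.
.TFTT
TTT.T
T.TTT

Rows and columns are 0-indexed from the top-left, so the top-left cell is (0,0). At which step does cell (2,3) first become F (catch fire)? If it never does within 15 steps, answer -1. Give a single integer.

Step 1: cell (2,3)='F' (+6 fires, +2 burnt)
  -> target ignites at step 1
Step 2: cell (2,3)='.' (+6 fires, +6 burnt)
Step 3: cell (2,3)='.' (+4 fires, +6 burnt)
Step 4: cell (2,3)='.' (+3 fires, +4 burnt)
Step 5: cell (2,3)='.' (+0 fires, +3 burnt)
  fire out at step 5

1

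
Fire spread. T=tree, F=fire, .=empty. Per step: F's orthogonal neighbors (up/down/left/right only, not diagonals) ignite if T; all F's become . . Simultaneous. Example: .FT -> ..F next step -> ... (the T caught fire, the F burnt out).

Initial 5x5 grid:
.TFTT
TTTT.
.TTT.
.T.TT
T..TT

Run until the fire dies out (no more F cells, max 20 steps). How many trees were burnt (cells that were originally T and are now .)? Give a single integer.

Answer: 15

Derivation:
Step 1: +3 fires, +1 burnt (F count now 3)
Step 2: +4 fires, +3 burnt (F count now 4)
Step 3: +3 fires, +4 burnt (F count now 3)
Step 4: +2 fires, +3 burnt (F count now 2)
Step 5: +2 fires, +2 burnt (F count now 2)
Step 6: +1 fires, +2 burnt (F count now 1)
Step 7: +0 fires, +1 burnt (F count now 0)
Fire out after step 7
Initially T: 16, now '.': 24
Total burnt (originally-T cells now '.'): 15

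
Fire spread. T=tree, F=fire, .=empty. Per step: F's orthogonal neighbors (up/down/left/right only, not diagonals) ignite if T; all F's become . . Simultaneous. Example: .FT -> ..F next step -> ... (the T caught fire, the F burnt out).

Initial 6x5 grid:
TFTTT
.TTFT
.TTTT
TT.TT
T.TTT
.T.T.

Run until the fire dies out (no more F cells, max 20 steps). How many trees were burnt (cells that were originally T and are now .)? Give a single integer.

Answer: 20

Derivation:
Step 1: +7 fires, +2 burnt (F count now 7)
Step 2: +5 fires, +7 burnt (F count now 5)
Step 3: +3 fires, +5 burnt (F count now 3)
Step 4: +4 fires, +3 burnt (F count now 4)
Step 5: +1 fires, +4 burnt (F count now 1)
Step 6: +0 fires, +1 burnt (F count now 0)
Fire out after step 6
Initially T: 21, now '.': 29
Total burnt (originally-T cells now '.'): 20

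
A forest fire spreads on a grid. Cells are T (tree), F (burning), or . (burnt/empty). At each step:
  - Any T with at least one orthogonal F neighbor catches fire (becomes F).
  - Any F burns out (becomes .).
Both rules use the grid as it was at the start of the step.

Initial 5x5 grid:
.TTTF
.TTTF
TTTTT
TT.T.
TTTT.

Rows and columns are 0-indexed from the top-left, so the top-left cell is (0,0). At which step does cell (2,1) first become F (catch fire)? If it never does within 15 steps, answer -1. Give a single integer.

Step 1: cell (2,1)='T' (+3 fires, +2 burnt)
Step 2: cell (2,1)='T' (+3 fires, +3 burnt)
Step 3: cell (2,1)='T' (+4 fires, +3 burnt)
Step 4: cell (2,1)='F' (+2 fires, +4 burnt)
  -> target ignites at step 4
Step 5: cell (2,1)='.' (+3 fires, +2 burnt)
Step 6: cell (2,1)='.' (+2 fires, +3 burnt)
Step 7: cell (2,1)='.' (+1 fires, +2 burnt)
Step 8: cell (2,1)='.' (+0 fires, +1 burnt)
  fire out at step 8

4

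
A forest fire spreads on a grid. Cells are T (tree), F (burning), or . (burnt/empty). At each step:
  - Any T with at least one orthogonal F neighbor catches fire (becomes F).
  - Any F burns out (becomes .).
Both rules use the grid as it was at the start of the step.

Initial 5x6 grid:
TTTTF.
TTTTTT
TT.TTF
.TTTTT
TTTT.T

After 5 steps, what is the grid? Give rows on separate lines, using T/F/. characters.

Step 1: 5 trees catch fire, 2 burn out
  TTTF..
  TTTTFF
  TT.TF.
  .TTTTF
  TTTT.T
Step 2: 5 trees catch fire, 5 burn out
  TTF...
  TTTF..
  TT.F..
  .TTTF.
  TTTT.F
Step 3: 3 trees catch fire, 5 burn out
  TF....
  TTF...
  TT....
  .TTF..
  TTTT..
Step 4: 4 trees catch fire, 3 burn out
  F.....
  TF....
  TT....
  .TF...
  TTTF..
Step 5: 4 trees catch fire, 4 burn out
  ......
  F.....
  TF....
  .F....
  TTF...

......
F.....
TF....
.F....
TTF...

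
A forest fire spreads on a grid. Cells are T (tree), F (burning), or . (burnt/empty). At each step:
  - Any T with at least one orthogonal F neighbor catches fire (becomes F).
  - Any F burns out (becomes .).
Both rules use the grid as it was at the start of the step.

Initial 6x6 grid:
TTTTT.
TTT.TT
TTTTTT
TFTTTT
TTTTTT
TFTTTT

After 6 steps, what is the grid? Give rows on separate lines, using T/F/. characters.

Step 1: 6 trees catch fire, 2 burn out
  TTTTT.
  TTT.TT
  TFTTTT
  F.FTTT
  TFTTTT
  F.FTTT
Step 2: 7 trees catch fire, 6 burn out
  TTTTT.
  TFT.TT
  F.FTTT
  ...FTT
  F.FTTT
  ...FTT
Step 3: 7 trees catch fire, 7 burn out
  TFTTT.
  F.F.TT
  ...FTT
  ....FT
  ...FTT
  ....FT
Step 4: 6 trees catch fire, 7 burn out
  F.FTT.
  ....TT
  ....FT
  .....F
  ....FT
  .....F
Step 5: 4 trees catch fire, 6 burn out
  ...FT.
  ....FT
  .....F
  ......
  .....F
  ......
Step 6: 2 trees catch fire, 4 burn out
  ....F.
  .....F
  ......
  ......
  ......
  ......

....F.
.....F
......
......
......
......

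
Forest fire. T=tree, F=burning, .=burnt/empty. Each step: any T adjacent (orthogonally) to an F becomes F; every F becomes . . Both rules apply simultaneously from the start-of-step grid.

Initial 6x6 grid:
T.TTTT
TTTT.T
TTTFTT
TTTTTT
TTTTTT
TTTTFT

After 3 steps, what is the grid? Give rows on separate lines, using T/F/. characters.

Step 1: 7 trees catch fire, 2 burn out
  T.TTTT
  TTTF.T
  TTF.FT
  TTTFTT
  TTTTFT
  TTTF.F
Step 2: 9 trees catch fire, 7 burn out
  T.TFTT
  TTF..T
  TF...F
  TTF.FT
  TTTF.F
  TTF...
Step 3: 9 trees catch fire, 9 burn out
  T.F.FT
  TF...F
  F.....
  TF...F
  TTF...
  TF....

T.F.FT
TF...F
F.....
TF...F
TTF...
TF....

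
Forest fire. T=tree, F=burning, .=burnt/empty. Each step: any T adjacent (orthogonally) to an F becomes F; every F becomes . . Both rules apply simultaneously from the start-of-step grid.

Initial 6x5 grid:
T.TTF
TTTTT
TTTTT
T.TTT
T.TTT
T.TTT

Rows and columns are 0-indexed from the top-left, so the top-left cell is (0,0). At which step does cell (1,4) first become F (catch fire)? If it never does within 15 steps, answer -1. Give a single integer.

Step 1: cell (1,4)='F' (+2 fires, +1 burnt)
  -> target ignites at step 1
Step 2: cell (1,4)='.' (+3 fires, +2 burnt)
Step 3: cell (1,4)='.' (+3 fires, +3 burnt)
Step 4: cell (1,4)='.' (+4 fires, +3 burnt)
Step 5: cell (1,4)='.' (+5 fires, +4 burnt)
Step 6: cell (1,4)='.' (+4 fires, +5 burnt)
Step 7: cell (1,4)='.' (+2 fires, +4 burnt)
Step 8: cell (1,4)='.' (+1 fires, +2 burnt)
Step 9: cell (1,4)='.' (+1 fires, +1 burnt)
Step 10: cell (1,4)='.' (+0 fires, +1 burnt)
  fire out at step 10

1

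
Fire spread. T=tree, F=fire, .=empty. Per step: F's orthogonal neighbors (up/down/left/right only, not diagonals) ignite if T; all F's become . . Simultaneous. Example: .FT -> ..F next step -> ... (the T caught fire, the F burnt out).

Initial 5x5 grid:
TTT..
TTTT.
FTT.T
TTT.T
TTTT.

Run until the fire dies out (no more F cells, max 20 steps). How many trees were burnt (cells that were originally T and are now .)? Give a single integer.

Answer: 16

Derivation:
Step 1: +3 fires, +1 burnt (F count now 3)
Step 2: +5 fires, +3 burnt (F count now 5)
Step 3: +4 fires, +5 burnt (F count now 4)
Step 4: +3 fires, +4 burnt (F count now 3)
Step 5: +1 fires, +3 burnt (F count now 1)
Step 6: +0 fires, +1 burnt (F count now 0)
Fire out after step 6
Initially T: 18, now '.': 23
Total burnt (originally-T cells now '.'): 16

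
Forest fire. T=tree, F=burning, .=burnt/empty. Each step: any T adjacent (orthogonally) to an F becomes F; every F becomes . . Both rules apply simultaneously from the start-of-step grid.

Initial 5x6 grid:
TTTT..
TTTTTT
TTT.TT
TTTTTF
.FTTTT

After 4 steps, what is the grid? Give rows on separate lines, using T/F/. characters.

Step 1: 5 trees catch fire, 2 burn out
  TTTT..
  TTTTTT
  TTT.TF
  TFTTF.
  ..FTTF
Step 2: 8 trees catch fire, 5 burn out
  TTTT..
  TTTTTF
  TFT.F.
  F.FF..
  ...FF.
Step 3: 4 trees catch fire, 8 burn out
  TTTT..
  TFTTF.
  F.F...
  ......
  ......
Step 4: 4 trees catch fire, 4 burn out
  TFTT..
  F.FF..
  ......
  ......
  ......

TFTT..
F.FF..
......
......
......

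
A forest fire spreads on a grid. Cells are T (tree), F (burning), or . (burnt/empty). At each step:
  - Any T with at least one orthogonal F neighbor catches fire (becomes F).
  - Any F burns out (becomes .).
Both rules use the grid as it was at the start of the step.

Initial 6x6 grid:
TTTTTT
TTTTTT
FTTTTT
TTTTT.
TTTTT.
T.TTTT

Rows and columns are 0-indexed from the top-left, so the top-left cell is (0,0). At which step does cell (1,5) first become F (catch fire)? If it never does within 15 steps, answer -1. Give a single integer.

Step 1: cell (1,5)='T' (+3 fires, +1 burnt)
Step 2: cell (1,5)='T' (+5 fires, +3 burnt)
Step 3: cell (1,5)='T' (+6 fires, +5 burnt)
Step 4: cell (1,5)='T' (+5 fires, +6 burnt)
Step 5: cell (1,5)='T' (+6 fires, +5 burnt)
Step 6: cell (1,5)='F' (+4 fires, +6 burnt)
  -> target ignites at step 6
Step 7: cell (1,5)='.' (+2 fires, +4 burnt)
Step 8: cell (1,5)='.' (+1 fires, +2 burnt)
Step 9: cell (1,5)='.' (+0 fires, +1 burnt)
  fire out at step 9

6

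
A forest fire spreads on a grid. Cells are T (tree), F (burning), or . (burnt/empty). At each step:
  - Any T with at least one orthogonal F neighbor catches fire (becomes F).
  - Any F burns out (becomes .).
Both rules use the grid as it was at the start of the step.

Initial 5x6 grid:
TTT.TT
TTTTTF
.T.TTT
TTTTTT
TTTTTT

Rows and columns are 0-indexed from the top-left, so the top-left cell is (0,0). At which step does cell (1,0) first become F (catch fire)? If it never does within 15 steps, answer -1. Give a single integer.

Step 1: cell (1,0)='T' (+3 fires, +1 burnt)
Step 2: cell (1,0)='T' (+4 fires, +3 burnt)
Step 3: cell (1,0)='T' (+4 fires, +4 burnt)
Step 4: cell (1,0)='T' (+4 fires, +4 burnt)
Step 5: cell (1,0)='F' (+5 fires, +4 burnt)
  -> target ignites at step 5
Step 6: cell (1,0)='.' (+3 fires, +5 burnt)
Step 7: cell (1,0)='.' (+2 fires, +3 burnt)
Step 8: cell (1,0)='.' (+1 fires, +2 burnt)
Step 9: cell (1,0)='.' (+0 fires, +1 burnt)
  fire out at step 9

5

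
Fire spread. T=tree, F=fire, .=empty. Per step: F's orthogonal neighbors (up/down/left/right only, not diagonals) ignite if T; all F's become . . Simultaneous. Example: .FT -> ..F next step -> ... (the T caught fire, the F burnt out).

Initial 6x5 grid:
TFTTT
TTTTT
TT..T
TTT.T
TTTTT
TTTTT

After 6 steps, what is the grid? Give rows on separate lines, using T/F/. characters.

Step 1: 3 trees catch fire, 1 burn out
  F.FTT
  TFTTT
  TT..T
  TTT.T
  TTTTT
  TTTTT
Step 2: 4 trees catch fire, 3 burn out
  ...FT
  F.FTT
  TF..T
  TTT.T
  TTTTT
  TTTTT
Step 3: 4 trees catch fire, 4 burn out
  ....F
  ...FT
  F...T
  TFT.T
  TTTTT
  TTTTT
Step 4: 4 trees catch fire, 4 burn out
  .....
  ....F
  ....T
  F.F.T
  TFTTT
  TTTTT
Step 5: 4 trees catch fire, 4 burn out
  .....
  .....
  ....F
  ....T
  F.FTT
  TFTTT
Step 6: 4 trees catch fire, 4 burn out
  .....
  .....
  .....
  ....F
  ...FT
  F.FTT

.....
.....
.....
....F
...FT
F.FTT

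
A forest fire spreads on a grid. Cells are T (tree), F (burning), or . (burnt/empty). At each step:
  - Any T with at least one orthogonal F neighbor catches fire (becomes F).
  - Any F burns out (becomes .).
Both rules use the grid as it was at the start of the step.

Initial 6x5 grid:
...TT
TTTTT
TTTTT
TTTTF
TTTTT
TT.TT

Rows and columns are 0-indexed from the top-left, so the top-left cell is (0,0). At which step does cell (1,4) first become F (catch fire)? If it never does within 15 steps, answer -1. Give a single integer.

Step 1: cell (1,4)='T' (+3 fires, +1 burnt)
Step 2: cell (1,4)='F' (+5 fires, +3 burnt)
  -> target ignites at step 2
Step 3: cell (1,4)='.' (+6 fires, +5 burnt)
Step 4: cell (1,4)='.' (+5 fires, +6 burnt)
Step 5: cell (1,4)='.' (+4 fires, +5 burnt)
Step 6: cell (1,4)='.' (+2 fires, +4 burnt)
Step 7: cell (1,4)='.' (+0 fires, +2 burnt)
  fire out at step 7

2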